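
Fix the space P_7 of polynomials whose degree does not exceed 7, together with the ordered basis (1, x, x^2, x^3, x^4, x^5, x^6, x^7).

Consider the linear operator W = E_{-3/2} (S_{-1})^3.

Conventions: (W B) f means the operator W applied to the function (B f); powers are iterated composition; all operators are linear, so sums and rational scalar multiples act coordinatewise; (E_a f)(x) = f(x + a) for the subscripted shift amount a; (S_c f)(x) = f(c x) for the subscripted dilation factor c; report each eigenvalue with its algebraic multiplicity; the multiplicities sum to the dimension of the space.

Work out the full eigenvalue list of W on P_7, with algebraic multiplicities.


image of 1: 1
image of x: -x + 3/2
image of x^2: x^2 - 3x + 9/4
image of x^3: -x^3 + (9/2)x^2 - (27/4)x + 27/8
image of x^4: x^4 - 6x^3 + (27/2)x^2 - (27/2)x + 81/16
image of x^5: -x^5 + (15/2)x^4 - (45/2)x^3 + (135/4)x^2 - (405/16)x + 243/32
image of x^6: x^6 - 9x^5 + (135/4)x^4 - (135/2)x^3 + (1215/16)x^2 - (729/16)x + 729/64
image of x^7: -x^7 + (21/2)x^6 - (189/4)x^5 + (945/8)x^4 - (2835/16)x^3 + (5103/32)x^2 - (5103/64)x + 2187/128
the matrix is upper triangular; its diagonal is (1, -1, 1, -1, 1, -1, 1, -1)
for a triangular matrix the eigenvalues are the diagonal entries, with algebraic multiplicity their repetition count

λ = -1 (multiplicity 4), λ = 1 (multiplicity 4)


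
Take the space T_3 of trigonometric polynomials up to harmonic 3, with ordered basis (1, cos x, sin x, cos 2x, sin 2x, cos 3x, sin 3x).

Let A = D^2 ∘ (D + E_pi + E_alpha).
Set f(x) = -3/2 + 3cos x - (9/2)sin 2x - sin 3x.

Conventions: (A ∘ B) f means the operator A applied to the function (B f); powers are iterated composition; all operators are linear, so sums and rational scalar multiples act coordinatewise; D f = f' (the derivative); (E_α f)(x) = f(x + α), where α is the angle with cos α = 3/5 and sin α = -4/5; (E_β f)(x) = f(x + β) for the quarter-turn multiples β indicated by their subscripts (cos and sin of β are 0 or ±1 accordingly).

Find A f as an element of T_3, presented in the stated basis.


g(x) = (6/5)cos x + (3/5)sin x + (468/25)cos 2x + (324/25)sin 2x + (2979/125)cos 3x - (2178/125)sin 3x

D f = -3sin x - 9cos 2x - 3cos 3x
E_pi f = -3/2 - 3cos x - (9/2)sin 2x + sin 3x
E_alpha f = -3/2 + (9/5)cos x + (12/5)sin x + (108/25)cos 2x + (63/50)sin 2x + (44/125)cos 3x + (117/125)sin 3x
(D + E_pi + E_alpha) f = -3 - (6/5)cos x - (3/5)sin x - (117/25)cos 2x - (81/25)sin 2x - (331/125)cos 3x + (242/125)sin 3x
D (D + E_pi + E_alpha) f = -(3/5)cos x + (6/5)sin x - (162/25)cos 2x + (234/25)sin 2x + (726/125)cos 3x + (993/125)sin 3x
D D (D + E_pi + E_alpha) f = (6/5)cos x + (3/5)sin x + (468/25)cos 2x + (324/25)sin 2x + (2979/125)cos 3x - (2178/125)sin 3x


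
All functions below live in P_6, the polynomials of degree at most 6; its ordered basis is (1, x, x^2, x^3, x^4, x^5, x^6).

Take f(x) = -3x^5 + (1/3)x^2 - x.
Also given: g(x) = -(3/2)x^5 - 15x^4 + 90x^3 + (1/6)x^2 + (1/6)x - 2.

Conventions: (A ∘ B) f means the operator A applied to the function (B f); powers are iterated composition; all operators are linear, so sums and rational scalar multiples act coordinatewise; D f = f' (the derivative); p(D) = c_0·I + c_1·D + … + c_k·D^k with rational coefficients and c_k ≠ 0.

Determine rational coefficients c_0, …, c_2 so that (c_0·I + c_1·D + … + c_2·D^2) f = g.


c_0 = 1/2, c_1 = 1, c_2 = -3/2

D^0 f = -3x^5 + (1/3)x^2 - x
D^1 f = -15x^4 + (2/3)x - 1
D^2 f = -60x^3 + 2/3
matching coefficients of g against c_0 f + c_1 Df + … from the top degree down determines the c_i
solution: c_0 = 1/2, c_1 = 1, c_2 = -3/2


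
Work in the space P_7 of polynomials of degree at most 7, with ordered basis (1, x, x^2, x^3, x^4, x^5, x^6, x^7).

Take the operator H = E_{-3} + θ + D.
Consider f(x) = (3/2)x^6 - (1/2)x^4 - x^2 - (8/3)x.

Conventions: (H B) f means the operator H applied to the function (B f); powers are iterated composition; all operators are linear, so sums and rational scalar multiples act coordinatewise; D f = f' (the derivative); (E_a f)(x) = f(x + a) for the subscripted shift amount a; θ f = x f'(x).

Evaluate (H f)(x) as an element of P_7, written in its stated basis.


the image equals g(x) = (21/2)x^6 - 18x^5 + 200x^4 - 806x^3 + (3585/2)x^2 - (6403/3)x + 3148/3

E_{-3} f = (3/2)x^6 - 27x^5 + 202x^4 - 804x^3 + (3589/2)x^2 - (6389/3)x + 1052
θ f = 9x^6 - 2x^4 - 2x^2 - (8/3)x
D f = 9x^5 - 2x^3 - 2x - 8/3
(E_{-3} + θ + D) f = (21/2)x^6 - 18x^5 + 200x^4 - 806x^3 + (3585/2)x^2 - (6403/3)x + 3148/3


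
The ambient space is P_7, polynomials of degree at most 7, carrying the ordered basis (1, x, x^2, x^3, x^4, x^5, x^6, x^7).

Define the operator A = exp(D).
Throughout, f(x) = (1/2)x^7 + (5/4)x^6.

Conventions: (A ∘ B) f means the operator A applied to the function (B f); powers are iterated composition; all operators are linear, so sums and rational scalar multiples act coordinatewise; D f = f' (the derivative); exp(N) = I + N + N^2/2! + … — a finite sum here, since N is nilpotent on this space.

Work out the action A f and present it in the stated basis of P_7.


order-1 term: (7/2)x^6 + (15/2)x^5
order-2 term: (21/2)x^5 + (75/4)x^4
order-3 term: (35/2)x^4 + 25x^3
order-4 term: (35/2)x^3 + (75/4)x^2
order-5 term: (21/2)x^2 + (15/2)x
order-6 term: (7/2)x + 5/4
order-7 term: 1/2
the series for exp(D) f terminates at order 7
exp(D) f = (1/2)x^7 + (19/4)x^6 + 18x^5 + (145/4)x^4 + (85/2)x^3 + (117/4)x^2 + 11x + 7/4

the image equals g(x) = (1/2)x^7 + (19/4)x^6 + 18x^5 + (145/4)x^4 + (85/2)x^3 + (117/4)x^2 + 11x + 7/4


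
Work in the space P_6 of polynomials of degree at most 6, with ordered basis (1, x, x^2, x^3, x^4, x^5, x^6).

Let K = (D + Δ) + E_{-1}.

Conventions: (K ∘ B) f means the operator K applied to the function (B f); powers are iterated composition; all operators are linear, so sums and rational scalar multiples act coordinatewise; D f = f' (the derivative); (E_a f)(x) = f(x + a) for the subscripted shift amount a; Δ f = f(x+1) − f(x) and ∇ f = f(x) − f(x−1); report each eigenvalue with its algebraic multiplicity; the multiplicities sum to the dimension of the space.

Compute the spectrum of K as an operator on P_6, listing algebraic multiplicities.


λ = 1 (multiplicity 7)

image of 1: 1
image of x: x + 1
image of x^2: x^2 + 2x + 2
image of x^3: x^3 + 3x^2 + 6x
image of x^4: x^4 + 4x^3 + 12x^2 + 2
image of x^5: x^5 + 5x^4 + 20x^3 + 10x
image of x^6: x^6 + 6x^5 + 30x^4 + 30x^2 + 2
the matrix is upper triangular; its diagonal is (1, 1, 1, 1, 1, 1, 1)
for a triangular matrix the eigenvalues are the diagonal entries, with algebraic multiplicity their repetition count


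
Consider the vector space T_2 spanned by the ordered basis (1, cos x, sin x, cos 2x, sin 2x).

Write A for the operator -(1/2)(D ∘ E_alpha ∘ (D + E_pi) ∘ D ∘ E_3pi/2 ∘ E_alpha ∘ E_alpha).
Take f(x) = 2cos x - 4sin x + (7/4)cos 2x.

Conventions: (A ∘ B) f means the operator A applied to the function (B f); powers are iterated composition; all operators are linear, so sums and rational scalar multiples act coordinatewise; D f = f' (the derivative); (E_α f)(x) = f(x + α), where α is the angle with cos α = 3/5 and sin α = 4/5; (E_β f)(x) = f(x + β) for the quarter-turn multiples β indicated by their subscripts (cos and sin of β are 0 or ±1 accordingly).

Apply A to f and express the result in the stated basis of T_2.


E_alpha f = -2cos x - 4sin x - (49/100)cos 2x - (42/25)sin 2x
E_alpha E_alpha f = -(22/5)cos x - (4/5)sin x - (3689/2500)cos 2x + (588/625)sin 2x
E_3pi/2 E_alpha E_alpha f = (4/5)cos x - (22/5)sin x + (3689/2500)cos 2x - (588/625)sin 2x
D (E_3pi/2 ∘ E_alpha) E_alpha f = -(22/5)cos x - (4/5)sin x - (1176/625)cos 2x - (3689/1250)sin 2x
D D (E_3pi/2 ∘ E_alpha) E_alpha f = -(4/5)cos x + (22/5)sin x - (3689/625)cos 2x + (2352/625)sin 2x
E_pi D (E_3pi/2 ∘ E_alpha) E_alpha f = (22/5)cos x + (4/5)sin x - (1176/625)cos 2x - (3689/1250)sin 2x
(D + E_pi) D (E_3pi/2 ∘ E_alpha) E_alpha f = (18/5)cos x + (26/5)sin x - (973/125)cos 2x + (203/250)sin 2x
E_alpha ((D + E_pi) ∘ D ∘ E_3pi/2 ∘ E_alpha) E_alpha f = (158/25)cos x + (6/25)sin x + (9247/3125)cos 2x + (45283/6250)sin 2x
D E_alpha ((D + E_pi) ∘ D ∘ E_3pi/2 ∘ E_alpha) E_alpha f = (6/25)cos x - (158/25)sin x + (45283/3125)cos 2x - (18494/3125)sin 2x
(-(1/2)(D ∘ E_alpha ∘ (D + E_pi) ∘ D ∘ E_3pi/2 ∘ E_alpha ∘ E_alpha)) f = -(3/25)cos x + (79/25)sin x - (45283/6250)cos 2x + (9247/3125)sin 2x

the result is g(x) = -(3/25)cos x + (79/25)sin x - (45283/6250)cos 2x + (9247/3125)sin 2x


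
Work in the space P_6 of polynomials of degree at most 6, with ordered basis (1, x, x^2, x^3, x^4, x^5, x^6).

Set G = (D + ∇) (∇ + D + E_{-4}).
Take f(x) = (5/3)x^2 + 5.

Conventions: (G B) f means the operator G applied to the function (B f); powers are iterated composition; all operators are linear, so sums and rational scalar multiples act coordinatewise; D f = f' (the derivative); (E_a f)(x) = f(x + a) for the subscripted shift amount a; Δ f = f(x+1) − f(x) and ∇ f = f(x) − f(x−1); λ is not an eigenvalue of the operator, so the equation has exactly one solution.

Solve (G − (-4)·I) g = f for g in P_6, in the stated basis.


write g with unknown coordinates in the stated basis and equate coefficients in (G − (-4)·I) g = f
solving from the highest basis element down gives g = (5/12)x^2 - (5/12)x + 115/48
check: G g = (5/3)x - 55/12
so G g − (-4)·g = (5/3)x^2 + 5 = f ✓

g(x) = (5/12)x^2 - (5/12)x + 115/48


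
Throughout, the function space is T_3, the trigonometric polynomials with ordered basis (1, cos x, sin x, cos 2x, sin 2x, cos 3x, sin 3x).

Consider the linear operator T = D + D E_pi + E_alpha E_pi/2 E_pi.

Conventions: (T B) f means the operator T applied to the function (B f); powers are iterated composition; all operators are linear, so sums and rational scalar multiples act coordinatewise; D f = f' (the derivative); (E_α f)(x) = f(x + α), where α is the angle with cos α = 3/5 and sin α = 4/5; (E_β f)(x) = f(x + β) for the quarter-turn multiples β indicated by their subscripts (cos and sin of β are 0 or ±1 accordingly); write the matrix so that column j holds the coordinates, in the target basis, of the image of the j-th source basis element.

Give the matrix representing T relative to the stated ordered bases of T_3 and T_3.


image of 1: 1
image of cos x: (4/5)cos x + (3/5)sin x
image of sin x: -(3/5)cos x + (4/5)sin x
image of cos 2x: (7/25)cos 2x - (76/25)sin 2x
image of sin 2x: (76/25)cos 2x + (7/25)sin 2x
image of cos 3x: -(44/125)cos 3x + (117/125)sin 3x
image of sin 3x: -(117/125)cos 3x - (44/125)sin 3x
each image's coordinates form column j of the matrix

the matrix is [[1, 0, 0, 0, 0, 0, 0]; [0, 4/5, -3/5, 0, 0, 0, 0]; [0, 3/5, 4/5, 0, 0, 0, 0]; [0, 0, 0, 7/25, 76/25, 0, 0]; [0, 0, 0, -76/25, 7/25, 0, 0]; [0, 0, 0, 0, 0, -44/125, -117/125]; [0, 0, 0, 0, 0, 117/125, -44/125]] (rows listed top to bottom)


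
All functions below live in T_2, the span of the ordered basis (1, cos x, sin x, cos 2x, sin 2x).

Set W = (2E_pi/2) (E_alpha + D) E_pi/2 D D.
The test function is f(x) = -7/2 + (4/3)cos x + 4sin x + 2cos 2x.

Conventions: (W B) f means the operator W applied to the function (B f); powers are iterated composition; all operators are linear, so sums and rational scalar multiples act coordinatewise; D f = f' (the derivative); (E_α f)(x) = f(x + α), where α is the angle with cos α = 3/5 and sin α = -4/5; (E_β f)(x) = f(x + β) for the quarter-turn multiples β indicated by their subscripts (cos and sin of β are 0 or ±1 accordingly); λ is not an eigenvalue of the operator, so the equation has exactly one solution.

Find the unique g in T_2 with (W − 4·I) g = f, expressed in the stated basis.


the result is g(x) = 7/8 - (2/3)cos x - (4/3)sin x - (11/226)cos 2x - (26/113)sin 2x

write g with unknown coordinates in the stated basis and equate coefficients in (W − 4·I) g = f
solving from the highest basis element down gives g = 7/8 - (2/3)cos x - (4/3)sin x - (11/226)cos 2x - (26/113)sin 2x
check: W g = -(4/3)cos x - (4/3)sin x + (204/113)cos 2x - (104/113)sin 2x
so W g − 4·g = -7/2 + (4/3)cos x + 4sin x + 2cos 2x = f ✓


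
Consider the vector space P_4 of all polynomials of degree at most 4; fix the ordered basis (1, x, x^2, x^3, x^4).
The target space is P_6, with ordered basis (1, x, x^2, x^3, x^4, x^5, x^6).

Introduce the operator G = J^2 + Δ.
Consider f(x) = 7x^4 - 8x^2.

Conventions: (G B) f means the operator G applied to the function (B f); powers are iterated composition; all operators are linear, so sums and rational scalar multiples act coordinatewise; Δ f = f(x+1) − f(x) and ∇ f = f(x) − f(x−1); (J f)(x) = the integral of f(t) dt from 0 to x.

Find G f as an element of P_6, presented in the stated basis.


J f = (7/5)x^5 - (8/3)x^3
J J f = (7/30)x^6 - (2/3)x^4
Δ f = 28x^3 + 42x^2 + 12x - 1
(J^2 + Δ) f = (7/30)x^6 - (2/3)x^4 + 28x^3 + 42x^2 + 12x - 1

the image equals g(x) = (7/30)x^6 - (2/3)x^4 + 28x^3 + 42x^2 + 12x - 1


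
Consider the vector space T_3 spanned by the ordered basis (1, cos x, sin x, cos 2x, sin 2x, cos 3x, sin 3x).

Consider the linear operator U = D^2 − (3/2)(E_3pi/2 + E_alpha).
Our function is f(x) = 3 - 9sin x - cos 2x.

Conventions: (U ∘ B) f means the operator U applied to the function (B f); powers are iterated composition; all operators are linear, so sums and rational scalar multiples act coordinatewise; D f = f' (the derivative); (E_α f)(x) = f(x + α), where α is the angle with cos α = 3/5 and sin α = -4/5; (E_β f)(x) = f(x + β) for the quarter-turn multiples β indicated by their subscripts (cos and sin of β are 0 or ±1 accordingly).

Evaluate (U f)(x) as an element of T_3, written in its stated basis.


D f = -9cos x + 2sin 2x
D D f = 9sin x + 4cos 2x
E_3pi/2 f = 3 + 9cos x + cos 2x
E_alpha f = 3 + (36/5)cos x - (27/5)sin x + (7/25)cos 2x - (24/25)sin 2x
(E_3pi/2 + E_alpha) f = 6 + (81/5)cos x - (27/5)sin x + (32/25)cos 2x - (24/25)sin 2x
(-(3/2)(E_3pi/2 + E_alpha)) f = -9 - (243/10)cos x + (81/10)sin x - (48/25)cos 2x + (36/25)sin 2x
(D^2 − (3/2)(E_3pi/2 + E_alpha)) f = -9 - (243/10)cos x + (171/10)sin x + (52/25)cos 2x + (36/25)sin 2x

the result is g(x) = -9 - (243/10)cos x + (171/10)sin x + (52/25)cos 2x + (36/25)sin 2x


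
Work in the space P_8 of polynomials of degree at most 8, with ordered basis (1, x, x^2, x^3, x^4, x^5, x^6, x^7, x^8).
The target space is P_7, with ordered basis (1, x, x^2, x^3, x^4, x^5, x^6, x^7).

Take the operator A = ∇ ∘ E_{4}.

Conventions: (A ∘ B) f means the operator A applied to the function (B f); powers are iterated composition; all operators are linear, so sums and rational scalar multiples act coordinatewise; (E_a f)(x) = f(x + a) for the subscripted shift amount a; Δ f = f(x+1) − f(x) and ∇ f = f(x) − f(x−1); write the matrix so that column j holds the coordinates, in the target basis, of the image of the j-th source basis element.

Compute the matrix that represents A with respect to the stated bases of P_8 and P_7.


image of 1: 0
image of x: 1
image of x^2: 2x + 7
image of x^3: 3x^2 + 21x + 37
image of x^4: 4x^3 + 42x^2 + 148x + 175
image of x^5: 5x^4 + 70x^3 + 370x^2 + 875x + 781
image of x^6: 6x^5 + 105x^4 + 740x^3 + 2625x^2 + 4686x + 3367
image of x^7: 7x^6 + 147x^5 + 1295x^4 + 6125x^3 + 16401x^2 + 23569x + 14197
image of x^8: 8x^7 + 196x^6 + 2072x^5 + 12250x^4 + 43736x^3 + 94276x^2 + 113576x + 58975
each image's coordinates form column j of the matrix

the matrix is [[0, 1, 7, 37, 175, 781, 3367, 14197, 58975]; [0, 0, 2, 21, 148, 875, 4686, 23569, 113576]; [0, 0, 0, 3, 42, 370, 2625, 16401, 94276]; [0, 0, 0, 0, 4, 70, 740, 6125, 43736]; [0, 0, 0, 0, 0, 5, 105, 1295, 12250]; [0, 0, 0, 0, 0, 0, 6, 147, 2072]; [0, 0, 0, 0, 0, 0, 0, 7, 196]; [0, 0, 0, 0, 0, 0, 0, 0, 8]] (rows listed top to bottom)


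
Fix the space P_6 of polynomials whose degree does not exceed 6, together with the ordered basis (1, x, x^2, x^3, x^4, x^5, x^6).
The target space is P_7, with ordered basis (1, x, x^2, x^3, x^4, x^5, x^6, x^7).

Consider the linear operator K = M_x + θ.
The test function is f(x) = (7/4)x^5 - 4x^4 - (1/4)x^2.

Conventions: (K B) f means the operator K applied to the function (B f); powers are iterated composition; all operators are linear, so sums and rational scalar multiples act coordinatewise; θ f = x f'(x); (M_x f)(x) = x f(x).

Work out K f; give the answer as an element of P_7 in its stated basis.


the result is g(x) = (7/4)x^6 + (19/4)x^5 - 16x^4 - (1/4)x^3 - (1/2)x^2

M_x f = (7/4)x^6 - 4x^5 - (1/4)x^3
θ f = (35/4)x^5 - 16x^4 - (1/2)x^2
(M_x + θ) f = (7/4)x^6 + (19/4)x^5 - 16x^4 - (1/4)x^3 - (1/2)x^2


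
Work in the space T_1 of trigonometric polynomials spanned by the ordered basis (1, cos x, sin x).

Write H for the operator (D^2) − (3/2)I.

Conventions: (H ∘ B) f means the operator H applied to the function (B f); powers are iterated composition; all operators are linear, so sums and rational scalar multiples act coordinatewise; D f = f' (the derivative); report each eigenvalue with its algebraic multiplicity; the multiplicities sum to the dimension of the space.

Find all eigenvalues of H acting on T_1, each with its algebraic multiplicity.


λ = -5/2 (multiplicity 2), λ = -3/2 (multiplicity 1)

image of 1: -3/2
image of cos x: -(5/2)cos x
image of sin x: -(5/2)sin x
the matrix is diagonal; its diagonal is (-3/2, -5/2, -5/2)
for a triangular matrix the eigenvalues are the diagonal entries, with algebraic multiplicity their repetition count


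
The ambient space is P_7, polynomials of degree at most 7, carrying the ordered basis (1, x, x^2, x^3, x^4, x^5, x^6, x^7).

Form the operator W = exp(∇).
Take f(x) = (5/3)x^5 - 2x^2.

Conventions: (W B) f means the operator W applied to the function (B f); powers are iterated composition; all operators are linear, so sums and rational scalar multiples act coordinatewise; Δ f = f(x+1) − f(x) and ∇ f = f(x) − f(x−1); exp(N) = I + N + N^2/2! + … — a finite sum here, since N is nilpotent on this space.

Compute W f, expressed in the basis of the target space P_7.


order-1 term: (25/3)x^4 - (50/3)x^3 + (50/3)x^2 - (37/3)x + 11/3
order-2 term: (50/3)x^3 - 50x^2 + (175/3)x - 27
order-3 term: (50/3)x^2 - 50x + 125/3
order-4 term: (25/3)x - 50/3
order-5 term: 5/3
the series for exp(∇) f terminates at order 5
exp(∇) f = (5/3)x^5 + (25/3)x^4 - (56/3)x^2 + (13/3)x + 10/3

g(x) = (5/3)x^5 + (25/3)x^4 - (56/3)x^2 + (13/3)x + 10/3


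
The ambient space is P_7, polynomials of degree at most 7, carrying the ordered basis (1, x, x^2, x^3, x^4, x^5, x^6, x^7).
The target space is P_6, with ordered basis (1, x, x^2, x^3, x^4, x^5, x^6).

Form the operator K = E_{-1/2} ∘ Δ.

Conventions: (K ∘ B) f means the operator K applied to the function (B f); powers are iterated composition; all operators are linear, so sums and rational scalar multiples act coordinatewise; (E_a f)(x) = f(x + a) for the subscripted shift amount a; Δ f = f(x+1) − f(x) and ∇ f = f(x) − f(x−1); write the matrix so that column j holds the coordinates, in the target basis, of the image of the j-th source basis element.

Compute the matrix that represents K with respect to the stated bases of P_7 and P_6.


the matrix is [[0, 1, 0, 1/4, 0, 1/16, 0, 1/64]; [0, 0, 2, 0, 1, 0, 3/8, 0]; [0, 0, 0, 3, 0, 5/2, 0, 21/16]; [0, 0, 0, 0, 4, 0, 5, 0]; [0, 0, 0, 0, 0, 5, 0, 35/4]; [0, 0, 0, 0, 0, 0, 6, 0]; [0, 0, 0, 0, 0, 0, 0, 7]] (rows listed top to bottom)

image of 1: 0
image of x: 1
image of x^2: 2x
image of x^3: 3x^2 + 1/4
image of x^4: 4x^3 + x
image of x^5: 5x^4 + (5/2)x^2 + 1/16
image of x^6: 6x^5 + 5x^3 + (3/8)x
image of x^7: 7x^6 + (35/4)x^4 + (21/16)x^2 + 1/64
each image's coordinates form column j of the matrix


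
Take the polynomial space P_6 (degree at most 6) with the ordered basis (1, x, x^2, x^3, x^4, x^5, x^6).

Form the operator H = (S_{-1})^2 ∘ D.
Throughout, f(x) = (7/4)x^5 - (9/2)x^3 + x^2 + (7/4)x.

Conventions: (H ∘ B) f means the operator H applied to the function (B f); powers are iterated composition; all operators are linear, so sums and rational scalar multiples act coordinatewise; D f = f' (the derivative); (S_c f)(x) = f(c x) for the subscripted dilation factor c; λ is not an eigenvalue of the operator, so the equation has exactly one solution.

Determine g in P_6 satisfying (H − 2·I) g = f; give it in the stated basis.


g(x) = -(7/8)x^5 - (35/16)x^4 - (17/8)x^3 - (59/16)x^2 - (73/16)x - 73/32

write g with unknown coordinates in the stated basis and equate coefficients in (H − 2·I) g = f
solving from the highest basis element down gives g = -(7/8)x^5 - (35/16)x^4 - (17/8)x^3 - (59/16)x^2 - (73/16)x - 73/32
check: H g = -(35/8)x^4 - (35/4)x^3 - (51/8)x^2 - (59/8)x - 73/16
so H g − 2·g = (7/4)x^5 - (9/2)x^3 + x^2 + (7/4)x = f ✓


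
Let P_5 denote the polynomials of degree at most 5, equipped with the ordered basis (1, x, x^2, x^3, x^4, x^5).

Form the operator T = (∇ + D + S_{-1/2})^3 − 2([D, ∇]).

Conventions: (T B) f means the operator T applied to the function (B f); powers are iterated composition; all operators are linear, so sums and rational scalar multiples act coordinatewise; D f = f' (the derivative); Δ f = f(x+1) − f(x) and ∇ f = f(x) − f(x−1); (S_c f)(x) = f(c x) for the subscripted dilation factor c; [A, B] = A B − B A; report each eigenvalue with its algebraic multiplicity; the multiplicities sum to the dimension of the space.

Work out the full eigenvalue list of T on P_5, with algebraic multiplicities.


λ = -1/8 (multiplicity 1), λ = -1/512 (multiplicity 1), λ = -1/32768 (multiplicity 1), λ = 1/4096 (multiplicity 1), λ = 1/64 (multiplicity 1), λ = 1 (multiplicity 1)

image of 1: 1
image of x: -(1/8)x + 3/2
image of x^2: (1/64)x^2 + (3/4)x + 75/16
image of x^3: -(1/512)x^3 + (9/32)x^2 - (639/64)x + 2553/64
image of x^4: (1/4096)x^4 + (3/32)x^3 + (1089/128)x^2 + (13497/64)x - 32049/256
image of x^5: -(1/32768)x^5 + (15/512)x^4 - (3945/512)x^3 + (234525/512)x^2 - (789525/1024)x + 394593/1024
the matrix is upper triangular; its diagonal is (1, -1/8, 1/64, -1/512, 1/4096, -1/32768)
for a triangular matrix the eigenvalues are the diagonal entries, with algebraic multiplicity their repetition count


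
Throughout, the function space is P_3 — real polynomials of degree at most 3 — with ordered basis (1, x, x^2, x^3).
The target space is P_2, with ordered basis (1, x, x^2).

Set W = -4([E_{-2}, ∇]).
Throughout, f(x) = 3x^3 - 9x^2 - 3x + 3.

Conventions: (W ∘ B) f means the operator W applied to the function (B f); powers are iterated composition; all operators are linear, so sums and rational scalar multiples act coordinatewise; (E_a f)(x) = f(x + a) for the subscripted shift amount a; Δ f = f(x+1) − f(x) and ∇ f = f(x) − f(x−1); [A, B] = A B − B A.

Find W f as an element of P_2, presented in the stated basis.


the image equals g(x) = 0

∇ f = 9x^2 - 27x + 9
E_{-2} ∇ f = 9x^2 - 63x + 99
E_{-2} f = 3x^3 - 27x^2 + 69x - 51
∇ E_{-2} f = 9x^2 - 63x + 99
[E_{-2}, ∇] f = 0
(-4([E_{-2}, ∇])) f = 0


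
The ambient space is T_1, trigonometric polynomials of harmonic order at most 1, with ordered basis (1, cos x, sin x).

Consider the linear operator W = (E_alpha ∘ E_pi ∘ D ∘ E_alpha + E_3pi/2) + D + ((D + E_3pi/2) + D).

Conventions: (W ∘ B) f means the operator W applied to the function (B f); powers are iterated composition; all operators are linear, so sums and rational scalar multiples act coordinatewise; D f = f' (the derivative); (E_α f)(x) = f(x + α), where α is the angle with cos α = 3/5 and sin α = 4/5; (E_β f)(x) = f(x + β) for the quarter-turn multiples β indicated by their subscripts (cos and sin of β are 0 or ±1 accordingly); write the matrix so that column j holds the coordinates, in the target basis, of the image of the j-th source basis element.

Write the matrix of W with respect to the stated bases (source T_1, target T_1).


image of 1: 2
image of cos x: (24/25)cos x - (32/25)sin x
image of sin x: (32/25)cos x + (24/25)sin x
each image's coordinates form column j of the matrix

the matrix is [[2, 0, 0]; [0, 24/25, 32/25]; [0, -32/25, 24/25]] (rows listed top to bottom)


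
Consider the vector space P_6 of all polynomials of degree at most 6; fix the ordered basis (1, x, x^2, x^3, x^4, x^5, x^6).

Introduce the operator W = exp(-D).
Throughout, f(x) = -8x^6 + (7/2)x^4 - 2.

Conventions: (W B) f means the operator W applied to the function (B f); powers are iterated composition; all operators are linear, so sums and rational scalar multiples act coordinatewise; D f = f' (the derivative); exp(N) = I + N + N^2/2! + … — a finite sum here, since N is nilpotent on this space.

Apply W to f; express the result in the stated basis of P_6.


order-1 term: 48x^5 - 14x^3
order-2 term: -120x^4 + 21x^2
order-3 term: 160x^3 - 14x
order-4 term: -120x^2 + 7/2
order-5 term: 48x
order-6 term: -8
the series for exp(-D) f terminates at order 6
exp(-D) f = -8x^6 + 48x^5 - (233/2)x^4 + 146x^3 - 99x^2 + 34x - 13/2

the result is g(x) = -8x^6 + 48x^5 - (233/2)x^4 + 146x^3 - 99x^2 + 34x - 13/2


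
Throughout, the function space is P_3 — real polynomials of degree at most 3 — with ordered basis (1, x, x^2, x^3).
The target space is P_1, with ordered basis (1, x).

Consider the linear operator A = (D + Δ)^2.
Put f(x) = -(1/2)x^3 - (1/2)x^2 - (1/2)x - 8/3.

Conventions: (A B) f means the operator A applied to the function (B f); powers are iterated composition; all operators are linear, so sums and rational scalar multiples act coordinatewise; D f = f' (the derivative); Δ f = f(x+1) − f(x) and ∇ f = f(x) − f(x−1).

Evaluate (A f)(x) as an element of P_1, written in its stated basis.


g(x) = -12x - 10

D f = -(3/2)x^2 - x - 1/2
Δ f = -(3/2)x^2 - (5/2)x - 3/2
(D + Δ) f = -3x^2 - (7/2)x - 2
D (D + Δ) f = -6x - 7/2
Δ (D + Δ) f = -6x - 13/2
(D + Δ) (D + Δ) f = -12x - 10


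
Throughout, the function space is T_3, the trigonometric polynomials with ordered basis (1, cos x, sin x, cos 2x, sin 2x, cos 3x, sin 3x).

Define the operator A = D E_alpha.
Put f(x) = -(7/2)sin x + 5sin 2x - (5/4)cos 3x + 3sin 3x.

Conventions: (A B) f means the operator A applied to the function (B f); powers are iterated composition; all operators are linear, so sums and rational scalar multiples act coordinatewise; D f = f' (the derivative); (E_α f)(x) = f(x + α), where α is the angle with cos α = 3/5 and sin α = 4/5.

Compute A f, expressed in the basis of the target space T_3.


the image equals g(x) = -(21/10)cos x + (14/5)sin x - (14/5)cos 2x - (48/5)sin 2x - (888/125)cos 3x - (3339/500)sin 3x

E_alpha f = -(14/5)cos x - (21/10)sin x + (24/5)cos 2x - (7/5)sin 2x + (1113/500)cos 3x - (296/125)sin 3x
D E_alpha f = -(21/10)cos x + (14/5)sin x - (14/5)cos 2x - (48/5)sin 2x - (888/125)cos 3x - (3339/500)sin 3x


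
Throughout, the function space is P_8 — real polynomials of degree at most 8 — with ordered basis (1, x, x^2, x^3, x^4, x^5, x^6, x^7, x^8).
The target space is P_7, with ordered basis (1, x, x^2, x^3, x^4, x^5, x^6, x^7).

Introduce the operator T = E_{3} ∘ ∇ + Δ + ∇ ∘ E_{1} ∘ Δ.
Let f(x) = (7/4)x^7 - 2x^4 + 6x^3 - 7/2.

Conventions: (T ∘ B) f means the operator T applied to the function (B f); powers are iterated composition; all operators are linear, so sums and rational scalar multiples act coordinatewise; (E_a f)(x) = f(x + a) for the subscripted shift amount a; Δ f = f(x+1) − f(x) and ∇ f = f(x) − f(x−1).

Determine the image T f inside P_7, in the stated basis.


∇ f = (49/4)x^6 - (147/4)x^5 + (245/4)x^4 - (277/4)x^3 + (267/4)x^2 - (153/4)x + 39/4
E_{3} ∇ f = (49/4)x^6 + (735/4)x^5 + (4655/4)x^4 + (15893/4)x^3 + (30849/4)x^2 + (32337/4)x + 14349/4
Δ f = (49/4)x^6 + (147/4)x^5 + (245/4)x^4 + (213/4)x^3 + (171/4)x^2 + (89/4)x + 23/4
Δ f = (49/4)x^6 + (147/4)x^5 + (245/4)x^4 + (213/4)x^3 + (171/4)x^2 + (89/4)x + 23/4
E_{1} Δ f = (49/4)x^6 + (441/4)x^5 + (1715/4)x^4 + (3643/4)x^3 + (4485/4)x^2 + (3079/4)x + 937/4
∇ E_{1} Δ f = (147/2)x^5 + (735/2)x^4 + (1715/2)x^3 + (2157/2)x^2 + (1495/2)x + 457/2
(E_{3} ∘ ∇ + Δ + ∇ ∘ E_{1} ∘ Δ) f = (49/2)x^6 + 294x^5 + (3185/2)x^4 + 4884x^3 + (17667/2)x^2 + 8854x + 7643/2

g(x) = (49/2)x^6 + 294x^5 + (3185/2)x^4 + 4884x^3 + (17667/2)x^2 + 8854x + 7643/2


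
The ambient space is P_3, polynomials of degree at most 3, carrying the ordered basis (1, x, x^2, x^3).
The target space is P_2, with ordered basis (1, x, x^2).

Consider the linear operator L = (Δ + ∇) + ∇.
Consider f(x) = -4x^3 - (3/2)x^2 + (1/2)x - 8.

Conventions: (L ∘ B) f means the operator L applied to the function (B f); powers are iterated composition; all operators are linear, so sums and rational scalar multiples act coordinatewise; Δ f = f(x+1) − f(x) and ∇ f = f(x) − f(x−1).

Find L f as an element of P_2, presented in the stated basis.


g(x) = -36x^2 + 3x - 9

Δ f = -12x^2 - 15x - 5
∇ f = -12x^2 + 9x - 2
(Δ + ∇) f = -24x^2 - 6x - 7
∇ f = -12x^2 + 9x - 2
((Δ + ∇) + ∇) f = -36x^2 + 3x - 9


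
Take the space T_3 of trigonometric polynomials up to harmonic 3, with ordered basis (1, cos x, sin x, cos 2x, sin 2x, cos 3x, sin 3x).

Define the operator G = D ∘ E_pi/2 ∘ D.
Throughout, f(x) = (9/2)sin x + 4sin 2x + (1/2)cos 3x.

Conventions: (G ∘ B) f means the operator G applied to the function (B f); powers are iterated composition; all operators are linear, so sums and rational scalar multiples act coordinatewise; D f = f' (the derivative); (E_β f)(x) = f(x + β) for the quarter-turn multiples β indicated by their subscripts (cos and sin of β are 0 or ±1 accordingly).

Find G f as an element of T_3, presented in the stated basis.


D f = (9/2)cos x + 8cos 2x - (3/2)sin 3x
E_pi/2 D f = -(9/2)sin x - 8cos 2x + (3/2)cos 3x
D E_pi/2 D f = -(9/2)cos x + 16sin 2x - (9/2)sin 3x

the result is g(x) = -(9/2)cos x + 16sin 2x - (9/2)sin 3x


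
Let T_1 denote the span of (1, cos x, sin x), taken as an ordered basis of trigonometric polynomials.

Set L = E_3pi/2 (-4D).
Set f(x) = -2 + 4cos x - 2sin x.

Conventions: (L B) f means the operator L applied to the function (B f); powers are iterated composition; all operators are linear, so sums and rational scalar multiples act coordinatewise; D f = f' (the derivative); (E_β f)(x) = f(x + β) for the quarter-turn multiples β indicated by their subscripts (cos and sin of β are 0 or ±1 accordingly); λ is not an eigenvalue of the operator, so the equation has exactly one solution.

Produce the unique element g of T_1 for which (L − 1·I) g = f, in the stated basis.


g(x) = 2 - (4/5)cos x + (2/5)sin x

write g with unknown coordinates in the stated basis and equate coefficients in (L − 1·I) g = f
solving from the highest basis element down gives g = 2 - (4/5)cos x + (2/5)sin x
check: L g = (16/5)cos x - (8/5)sin x
so L g − 1·g = -2 + 4cos x - 2sin x = f ✓


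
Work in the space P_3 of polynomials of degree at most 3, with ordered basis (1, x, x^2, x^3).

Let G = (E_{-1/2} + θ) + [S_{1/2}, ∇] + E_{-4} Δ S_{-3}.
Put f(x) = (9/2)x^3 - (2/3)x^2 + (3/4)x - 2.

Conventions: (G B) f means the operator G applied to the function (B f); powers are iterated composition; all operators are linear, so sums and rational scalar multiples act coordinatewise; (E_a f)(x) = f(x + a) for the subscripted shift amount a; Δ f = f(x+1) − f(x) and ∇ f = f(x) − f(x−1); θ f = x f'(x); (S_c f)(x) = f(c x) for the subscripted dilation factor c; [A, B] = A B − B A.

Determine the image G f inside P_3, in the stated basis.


the result is g(x) = 18x^3 - (5945/16)x^2 + (121903/48)x - 106897/24

E_{-1/2} f = (9/2)x^3 - (89/12)x^2 + (115/24)x - 149/48
θ f = (27/2)x^3 - (4/3)x^2 + (3/4)x
(E_{-1/2} + θ) f = 18x^3 - (35/4)x^2 + (133/24)x - 149/48
∇ f = (27/2)x^2 - (89/6)x + 71/12
S_{1/2} ∇ f = (27/8)x^2 - (89/12)x + 71/12
S_{1/2} f = (9/16)x^3 - (1/6)x^2 + (3/8)x - 2
∇ S_{1/2} f = (27/16)x^2 - (97/48)x + 53/48
[S_{1/2}, ∇] f = (27/16)x^2 - (259/48)x + 77/16
S_{-3} f = -(243/2)x^3 - 6x^2 - (9/4)x - 2
Δ S_{-3} f = -(729/2)x^2 - (753/2)x - 519/4
E_{-4} Δ S_{-3} f = -(729/2)x^2 + (5079/2)x - 17823/4
((E_{-1/2} + θ) + [S_{1/2}, ∇] + E_{-4} Δ S_{-3}) f = 18x^3 - (5945/16)x^2 + (121903/48)x - 106897/24


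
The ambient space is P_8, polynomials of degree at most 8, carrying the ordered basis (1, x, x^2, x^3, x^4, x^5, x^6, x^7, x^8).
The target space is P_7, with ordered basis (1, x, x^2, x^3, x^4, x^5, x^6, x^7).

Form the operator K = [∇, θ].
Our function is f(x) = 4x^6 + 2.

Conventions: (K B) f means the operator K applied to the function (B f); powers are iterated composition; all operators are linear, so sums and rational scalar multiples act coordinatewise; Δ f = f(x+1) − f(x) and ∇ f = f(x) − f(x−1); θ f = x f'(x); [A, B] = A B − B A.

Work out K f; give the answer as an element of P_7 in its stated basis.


the image equals g(x) = 24x^5 - 120x^4 + 240x^3 - 240x^2 + 120x - 24

θ f = 24x^6
∇ θ f = 144x^5 - 360x^4 + 480x^3 - 360x^2 + 144x - 24
∇ f = 24x^5 - 60x^4 + 80x^3 - 60x^2 + 24x - 4
θ ∇ f = 120x^5 - 240x^4 + 240x^3 - 120x^2 + 24x
[∇, θ] f = 24x^5 - 120x^4 + 240x^3 - 240x^2 + 120x - 24


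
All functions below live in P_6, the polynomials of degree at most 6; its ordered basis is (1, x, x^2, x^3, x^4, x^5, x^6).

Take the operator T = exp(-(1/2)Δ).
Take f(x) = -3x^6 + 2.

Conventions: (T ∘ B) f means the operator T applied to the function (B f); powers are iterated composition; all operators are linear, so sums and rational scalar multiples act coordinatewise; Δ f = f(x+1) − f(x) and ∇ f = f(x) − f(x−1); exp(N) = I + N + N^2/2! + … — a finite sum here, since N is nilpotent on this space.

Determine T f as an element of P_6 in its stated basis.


the result is g(x) = -3x^6 + 9x^5 + (45/4)x^4 - (15/2)x^3 - (405/16)x^2 - (207/16)x + 203/64

order-1 term: 9x^5 + (45/2)x^4 + 30x^3 + (45/2)x^2 + 9x + 3/2
order-2 term: -(45/4)x^4 - 45x^3 - (315/4)x^2 - (135/2)x - 93/4
order-3 term: (15/2)x^3 + (135/4)x^2 + (225/4)x + 135/4
order-4 term: -(45/16)x^2 - (45/4)x - 195/16
order-5 term: (9/16)x + 45/32
order-6 term: -3/64
the series for exp(-(1/2)Δ) f terminates at order 6
exp(-(1/2)Δ) f = -3x^6 + 9x^5 + (45/4)x^4 - (15/2)x^3 - (405/16)x^2 - (207/16)x + 203/64


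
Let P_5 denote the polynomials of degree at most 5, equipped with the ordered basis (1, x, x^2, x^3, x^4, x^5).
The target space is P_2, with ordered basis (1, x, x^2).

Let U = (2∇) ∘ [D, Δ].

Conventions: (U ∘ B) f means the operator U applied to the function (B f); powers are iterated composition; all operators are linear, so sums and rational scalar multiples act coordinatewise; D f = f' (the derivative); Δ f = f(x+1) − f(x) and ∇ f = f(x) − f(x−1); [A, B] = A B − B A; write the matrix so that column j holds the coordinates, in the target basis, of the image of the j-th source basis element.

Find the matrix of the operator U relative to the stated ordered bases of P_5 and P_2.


the matrix is [[0, 0, 0, 0, 0, 0]; [0, 0, 0, 0, 0, 0]; [0, 0, 0, 0, 0, 0]] (rows listed top to bottom)

image of 1: 0
image of x: 0
image of x^2: 0
image of x^3: 0
image of x^4: 0
image of x^5: 0
each image's coordinates form column j of the matrix


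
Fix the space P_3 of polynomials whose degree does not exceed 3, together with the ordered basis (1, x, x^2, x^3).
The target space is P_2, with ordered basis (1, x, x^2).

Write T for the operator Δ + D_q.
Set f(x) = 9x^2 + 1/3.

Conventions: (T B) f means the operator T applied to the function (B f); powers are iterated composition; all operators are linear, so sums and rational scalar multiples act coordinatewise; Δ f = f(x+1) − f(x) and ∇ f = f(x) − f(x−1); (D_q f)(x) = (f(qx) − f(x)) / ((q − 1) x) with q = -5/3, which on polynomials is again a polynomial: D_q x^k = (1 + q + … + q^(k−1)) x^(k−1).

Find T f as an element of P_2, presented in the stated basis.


Δ f = 18x + 9
D_q f = -6x
(Δ + D_q) f = 12x + 9

g(x) = 12x + 9


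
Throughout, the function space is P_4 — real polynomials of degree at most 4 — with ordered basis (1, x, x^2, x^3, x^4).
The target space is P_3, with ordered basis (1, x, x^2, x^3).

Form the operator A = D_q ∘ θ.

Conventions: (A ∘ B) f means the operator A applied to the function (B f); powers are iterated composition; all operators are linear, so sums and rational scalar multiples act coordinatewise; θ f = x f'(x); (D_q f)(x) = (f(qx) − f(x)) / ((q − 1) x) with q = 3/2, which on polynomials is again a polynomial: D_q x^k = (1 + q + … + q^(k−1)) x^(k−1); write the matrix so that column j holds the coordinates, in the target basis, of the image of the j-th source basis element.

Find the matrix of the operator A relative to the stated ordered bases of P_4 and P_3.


the matrix is [[0, 1, 0, 0, 0]; [0, 0, 5, 0, 0]; [0, 0, 0, 57/4, 0]; [0, 0, 0, 0, 65/2]] (rows listed top to bottom)

image of 1: 0
image of x: 1
image of x^2: 5x
image of x^3: (57/4)x^2
image of x^4: (65/2)x^3
each image's coordinates form column j of the matrix


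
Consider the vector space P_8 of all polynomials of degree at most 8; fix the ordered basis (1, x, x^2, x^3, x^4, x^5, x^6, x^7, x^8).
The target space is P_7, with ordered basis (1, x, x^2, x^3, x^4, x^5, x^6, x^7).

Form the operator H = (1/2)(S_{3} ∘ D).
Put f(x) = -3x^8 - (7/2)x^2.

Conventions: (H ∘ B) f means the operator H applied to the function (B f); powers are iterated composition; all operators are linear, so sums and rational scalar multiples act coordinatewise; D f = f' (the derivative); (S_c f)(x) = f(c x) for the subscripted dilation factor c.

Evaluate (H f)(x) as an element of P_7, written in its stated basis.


the result is g(x) = -26244x^7 - (21/2)x

D f = -24x^7 - 7x
S_{3} D f = -52488x^7 - 21x
((1/2)(S_{3} ∘ D)) f = -26244x^7 - (21/2)x


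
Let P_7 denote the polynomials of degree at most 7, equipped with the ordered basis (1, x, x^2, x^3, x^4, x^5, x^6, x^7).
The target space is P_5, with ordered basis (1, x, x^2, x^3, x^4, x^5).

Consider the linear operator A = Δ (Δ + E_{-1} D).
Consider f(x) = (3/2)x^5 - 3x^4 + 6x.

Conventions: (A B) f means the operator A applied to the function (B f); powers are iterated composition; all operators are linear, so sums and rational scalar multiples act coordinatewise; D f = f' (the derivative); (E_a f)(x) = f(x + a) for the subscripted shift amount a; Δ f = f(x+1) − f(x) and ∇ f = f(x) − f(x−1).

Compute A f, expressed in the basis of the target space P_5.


Δ f = (15/2)x^4 + 3x^3 - 3x^2 - (9/2)x + 9/2
D f = (15/2)x^4 - 12x^3 + 6
E_{-1} D f = (15/2)x^4 - 42x^3 + 81x^2 - 66x + 51/2
(Δ + E_{-1} D) f = 15x^4 - 39x^3 + 78x^2 - (141/2)x + 30
Δ (Δ + E_{-1} D) f = 60x^3 - 27x^2 + 99x - 33/2

the result is g(x) = 60x^3 - 27x^2 + 99x - 33/2


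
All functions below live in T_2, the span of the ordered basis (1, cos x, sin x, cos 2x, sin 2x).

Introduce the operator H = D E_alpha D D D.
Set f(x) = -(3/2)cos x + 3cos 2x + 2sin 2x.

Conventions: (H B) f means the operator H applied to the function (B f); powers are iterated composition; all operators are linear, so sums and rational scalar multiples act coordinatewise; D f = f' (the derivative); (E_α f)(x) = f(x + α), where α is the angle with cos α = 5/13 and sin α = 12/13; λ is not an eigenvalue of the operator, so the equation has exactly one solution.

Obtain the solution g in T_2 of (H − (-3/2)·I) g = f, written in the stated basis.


g(x) = -(147/229)cos x - (72/229)sin x - (35166/151729)cos 2x + (9836/151729)sin 2x

write g with unknown coordinates in the stated basis and equate coefficients in (H − (-3/2)·I) g = f
solving from the highest basis element down gives g = -(147/229)cos x - (72/229)sin x - (35166/151729)cos 2x + (9836/151729)sin 2x
check: H g = -(123/229)cos x + (108/229)sin x + (507936/151729)cos 2x + (288704/151729)sin 2x
so H g − (-3/2)·g = -(3/2)cos x + 3cos 2x + 2sin 2x = f ✓


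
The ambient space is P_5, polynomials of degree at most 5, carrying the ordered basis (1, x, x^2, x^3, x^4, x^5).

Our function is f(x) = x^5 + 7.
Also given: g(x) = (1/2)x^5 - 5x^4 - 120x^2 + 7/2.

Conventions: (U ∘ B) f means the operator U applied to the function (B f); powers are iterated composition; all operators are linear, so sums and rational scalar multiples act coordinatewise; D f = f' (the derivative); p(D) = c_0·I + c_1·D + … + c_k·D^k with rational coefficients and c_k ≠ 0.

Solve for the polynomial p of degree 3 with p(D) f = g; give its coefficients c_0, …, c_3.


c_0 = 1/2, c_1 = -1, c_2 = 0, c_3 = -2

D^0 f = x^5 + 7
D^1 f = 5x^4
D^2 f = 20x^3
D^3 f = 60x^2
matching coefficients of g against c_0 f + c_1 Df + … from the top degree down determines the c_i
solution: c_0 = 1/2, c_1 = -1, c_2 = 0, c_3 = -2
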